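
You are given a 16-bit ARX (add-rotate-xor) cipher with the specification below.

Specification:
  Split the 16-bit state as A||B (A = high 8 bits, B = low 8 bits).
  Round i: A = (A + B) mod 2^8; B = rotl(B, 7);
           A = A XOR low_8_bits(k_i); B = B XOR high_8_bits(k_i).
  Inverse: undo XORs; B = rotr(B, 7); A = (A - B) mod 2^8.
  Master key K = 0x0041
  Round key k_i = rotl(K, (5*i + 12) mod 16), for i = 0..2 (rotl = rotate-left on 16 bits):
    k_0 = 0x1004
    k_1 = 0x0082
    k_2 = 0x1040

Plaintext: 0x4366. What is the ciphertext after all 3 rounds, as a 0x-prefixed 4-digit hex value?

s_0 = plaintext = 0x4366
s_1 = Round(s_0, k_0) = 0xAD23
s_2 = Round(s_1, k_1) = 0x5291
s_3 = Round(s_2, k_2) = 0xA3D8

0xA3D8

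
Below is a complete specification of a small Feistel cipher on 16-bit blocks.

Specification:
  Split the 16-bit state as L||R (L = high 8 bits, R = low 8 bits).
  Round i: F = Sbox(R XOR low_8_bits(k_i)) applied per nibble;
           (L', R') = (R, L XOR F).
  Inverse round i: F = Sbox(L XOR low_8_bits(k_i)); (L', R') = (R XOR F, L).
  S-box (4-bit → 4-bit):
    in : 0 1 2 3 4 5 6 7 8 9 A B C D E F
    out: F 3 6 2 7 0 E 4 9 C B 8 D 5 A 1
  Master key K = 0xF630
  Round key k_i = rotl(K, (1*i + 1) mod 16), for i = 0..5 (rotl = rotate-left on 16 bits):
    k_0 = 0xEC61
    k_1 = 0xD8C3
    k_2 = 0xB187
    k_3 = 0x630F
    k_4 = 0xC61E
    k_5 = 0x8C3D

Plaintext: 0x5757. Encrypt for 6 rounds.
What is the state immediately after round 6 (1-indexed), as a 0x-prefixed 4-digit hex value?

s_0 = plaintext = 0x5757
s_1 = Round(s_0, k_0) = 0x5779
s_2 = Round(s_1, k_1) = 0x79DC
s_3 = Round(s_2, k_2) = 0xDC71
s_4 = Round(s_3, k_3) = 0x7196
s_5 = Round(s_4, k_4) = 0x96E8
s_6 = Round(s_5, k_5) = 0xE8C6

0xE8C6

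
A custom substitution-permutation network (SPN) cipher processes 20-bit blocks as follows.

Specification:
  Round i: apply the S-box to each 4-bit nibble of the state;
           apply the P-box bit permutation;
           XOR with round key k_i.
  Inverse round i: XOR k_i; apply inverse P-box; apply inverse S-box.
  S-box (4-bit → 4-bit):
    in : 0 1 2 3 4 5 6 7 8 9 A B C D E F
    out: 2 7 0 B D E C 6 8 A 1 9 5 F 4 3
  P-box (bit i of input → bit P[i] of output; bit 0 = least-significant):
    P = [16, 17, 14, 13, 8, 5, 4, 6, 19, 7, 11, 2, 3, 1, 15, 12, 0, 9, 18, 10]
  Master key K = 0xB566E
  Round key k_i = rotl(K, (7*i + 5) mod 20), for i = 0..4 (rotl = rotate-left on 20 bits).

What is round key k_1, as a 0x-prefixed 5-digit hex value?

0x6EB56

K = 0xB566E
k_0 = rotl(K, (7*0+5) mod 20) = rotl(K, 5) = 0xACDD6
k_1 = rotl(K, (7*1+5) mod 20) = rotl(K, 12) = 0x6EB56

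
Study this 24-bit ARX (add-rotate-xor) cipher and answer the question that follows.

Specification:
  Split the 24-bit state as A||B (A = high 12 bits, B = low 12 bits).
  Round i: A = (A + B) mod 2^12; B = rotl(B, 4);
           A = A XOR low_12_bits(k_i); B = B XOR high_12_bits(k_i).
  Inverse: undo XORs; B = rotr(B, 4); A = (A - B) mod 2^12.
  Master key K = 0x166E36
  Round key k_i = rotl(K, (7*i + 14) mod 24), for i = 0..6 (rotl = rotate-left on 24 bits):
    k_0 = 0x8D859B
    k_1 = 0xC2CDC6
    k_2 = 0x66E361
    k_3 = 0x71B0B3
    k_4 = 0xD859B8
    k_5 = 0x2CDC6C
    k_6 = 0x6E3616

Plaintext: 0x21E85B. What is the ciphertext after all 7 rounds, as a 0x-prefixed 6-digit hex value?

0xF56FB6

s_0 = plaintext = 0x21E85B
s_1 = Round(s_0, k_0) = 0xFE2D60
s_2 = Round(s_1, k_1) = 0x084A21
s_3 = Round(s_2, k_2) = 0x9C4474
s_4 = Round(s_3, k_3) = 0xE8B05F
s_5 = Round(s_4, k_4) = 0x752875
s_6 = Round(s_5, k_5) = 0x3AB595
s_7 = Round(s_6, k_6) = 0xF56FB6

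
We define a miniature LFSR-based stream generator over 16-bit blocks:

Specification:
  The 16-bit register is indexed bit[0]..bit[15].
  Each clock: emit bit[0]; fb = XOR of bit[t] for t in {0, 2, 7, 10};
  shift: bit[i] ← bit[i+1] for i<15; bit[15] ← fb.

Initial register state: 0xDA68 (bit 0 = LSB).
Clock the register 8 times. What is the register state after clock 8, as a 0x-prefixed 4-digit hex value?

reg_0 = 0xDA68
clock 1: out=0, reg = 0x6D34
clock 2: out=0, reg = 0x369A
clock 3: out=0, reg = 0x1B4D
clock 4: out=1, reg = 0x0DA6
clock 5: out=0, reg = 0x86D3
clock 6: out=1, reg = 0xC369
clock 7: out=1, reg = 0xE1B4
clock 8: out=0, reg = 0x70DA

0x70DA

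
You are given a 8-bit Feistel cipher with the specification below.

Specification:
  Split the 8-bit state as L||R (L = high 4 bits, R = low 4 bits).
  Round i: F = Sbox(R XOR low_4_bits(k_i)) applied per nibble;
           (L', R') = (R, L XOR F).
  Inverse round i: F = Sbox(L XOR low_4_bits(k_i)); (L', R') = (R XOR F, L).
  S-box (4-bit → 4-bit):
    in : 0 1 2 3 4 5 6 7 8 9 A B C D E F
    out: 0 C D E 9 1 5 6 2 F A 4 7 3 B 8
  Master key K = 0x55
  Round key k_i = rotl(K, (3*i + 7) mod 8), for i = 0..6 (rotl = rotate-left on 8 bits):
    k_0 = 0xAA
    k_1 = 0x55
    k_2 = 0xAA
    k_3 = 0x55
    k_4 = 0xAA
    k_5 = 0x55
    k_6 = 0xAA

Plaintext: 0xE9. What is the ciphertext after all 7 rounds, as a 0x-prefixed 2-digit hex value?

0x80

s_0 = plaintext = 0xE9
s_1 = Round(s_0, k_0) = 0x90
s_2 = Round(s_1, k_1) = 0x08
s_3 = Round(s_2, k_2) = 0x8D
s_4 = Round(s_3, k_3) = 0xDA
s_5 = Round(s_4, k_4) = 0xAD
s_6 = Round(s_5, k_5) = 0xD8
s_7 = Round(s_6, k_6) = 0x80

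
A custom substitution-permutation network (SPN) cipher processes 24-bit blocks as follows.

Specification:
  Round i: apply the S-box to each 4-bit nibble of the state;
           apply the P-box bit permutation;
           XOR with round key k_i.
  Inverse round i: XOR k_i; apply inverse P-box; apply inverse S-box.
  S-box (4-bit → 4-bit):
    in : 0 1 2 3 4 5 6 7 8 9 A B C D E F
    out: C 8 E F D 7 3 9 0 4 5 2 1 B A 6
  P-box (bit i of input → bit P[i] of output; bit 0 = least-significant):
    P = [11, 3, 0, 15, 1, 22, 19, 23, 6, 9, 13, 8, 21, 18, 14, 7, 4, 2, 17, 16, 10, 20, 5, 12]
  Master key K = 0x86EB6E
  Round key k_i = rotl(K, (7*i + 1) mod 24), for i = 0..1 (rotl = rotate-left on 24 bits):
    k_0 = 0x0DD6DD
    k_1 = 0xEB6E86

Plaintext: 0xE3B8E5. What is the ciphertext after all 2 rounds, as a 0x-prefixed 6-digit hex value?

0xD9F995

s_0 = plaintext = 0xE3B8E5
s_1 = Round(s_0, k_0) = 0xDACEC0
s_2 = Round(s_1, k_1) = 0xD9F995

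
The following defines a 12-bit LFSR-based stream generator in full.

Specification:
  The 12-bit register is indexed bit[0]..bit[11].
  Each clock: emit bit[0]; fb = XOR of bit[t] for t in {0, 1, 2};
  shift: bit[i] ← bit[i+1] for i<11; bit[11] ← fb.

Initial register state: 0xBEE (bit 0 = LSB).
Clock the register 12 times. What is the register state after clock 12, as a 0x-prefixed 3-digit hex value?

reg_0 = 0xBEE
clock 1: out=0, reg = 0x5F7
clock 2: out=1, reg = 0xAFB
clock 3: out=1, reg = 0x57D
clock 4: out=1, reg = 0x2BE
clock 5: out=0, reg = 0x15F
clock 6: out=1, reg = 0x8AF
clock 7: out=1, reg = 0xC57
clock 8: out=1, reg = 0xE2B
clock 9: out=1, reg = 0x715
clock 10: out=1, reg = 0x38A
clock 11: out=0, reg = 0x9C5
clock 12: out=1, reg = 0x4E2

0x4E2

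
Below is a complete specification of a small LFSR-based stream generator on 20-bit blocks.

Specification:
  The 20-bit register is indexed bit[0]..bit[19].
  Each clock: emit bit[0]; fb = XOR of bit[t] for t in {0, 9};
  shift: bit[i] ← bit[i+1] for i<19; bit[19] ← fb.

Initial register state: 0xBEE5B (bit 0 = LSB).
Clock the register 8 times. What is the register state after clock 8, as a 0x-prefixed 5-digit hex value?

reg_0 = 0xBEE5B
clock 1: out=1, reg = 0x5F72D
clock 2: out=1, reg = 0x2FB96
clock 3: out=0, reg = 0x97DCB
clock 4: out=1, reg = 0xCBEE5
clock 5: out=1, reg = 0x65F72
clock 6: out=0, reg = 0xB2FB9
clock 7: out=1, reg = 0x597DC
clock 8: out=0, reg = 0xACBEE

0xACBEE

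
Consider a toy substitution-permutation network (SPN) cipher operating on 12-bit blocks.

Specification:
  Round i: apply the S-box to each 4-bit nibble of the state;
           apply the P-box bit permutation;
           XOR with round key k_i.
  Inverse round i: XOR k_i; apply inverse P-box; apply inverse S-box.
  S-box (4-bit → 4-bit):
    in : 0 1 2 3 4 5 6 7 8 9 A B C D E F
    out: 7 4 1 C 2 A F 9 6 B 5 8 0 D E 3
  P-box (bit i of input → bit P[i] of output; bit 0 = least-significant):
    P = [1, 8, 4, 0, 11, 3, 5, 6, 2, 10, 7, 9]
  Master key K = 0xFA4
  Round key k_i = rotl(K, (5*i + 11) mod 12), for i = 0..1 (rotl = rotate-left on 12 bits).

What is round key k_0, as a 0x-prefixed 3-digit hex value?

0x7D2

K = 0xFA4
k_0 = rotl(K, (5*0+11) mod 12) = rotl(K, 11) = 0x7D2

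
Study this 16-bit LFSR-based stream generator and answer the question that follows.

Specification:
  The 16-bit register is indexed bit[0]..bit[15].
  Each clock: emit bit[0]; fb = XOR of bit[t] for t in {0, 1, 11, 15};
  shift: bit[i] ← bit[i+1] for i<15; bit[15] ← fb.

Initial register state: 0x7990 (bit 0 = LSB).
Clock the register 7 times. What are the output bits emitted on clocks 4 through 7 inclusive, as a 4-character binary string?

0100

reg_0 = 0x7990
clock 1: out=0, reg = 0xBCC8
clock 2: out=0, reg = 0x5E64
clock 3: out=0, reg = 0xAF32
clock 4: out=0, reg = 0xD799
clock 5: out=1, reg = 0x6BCC
clock 6: out=0, reg = 0xB5E6
clock 7: out=0, reg = 0x5AF3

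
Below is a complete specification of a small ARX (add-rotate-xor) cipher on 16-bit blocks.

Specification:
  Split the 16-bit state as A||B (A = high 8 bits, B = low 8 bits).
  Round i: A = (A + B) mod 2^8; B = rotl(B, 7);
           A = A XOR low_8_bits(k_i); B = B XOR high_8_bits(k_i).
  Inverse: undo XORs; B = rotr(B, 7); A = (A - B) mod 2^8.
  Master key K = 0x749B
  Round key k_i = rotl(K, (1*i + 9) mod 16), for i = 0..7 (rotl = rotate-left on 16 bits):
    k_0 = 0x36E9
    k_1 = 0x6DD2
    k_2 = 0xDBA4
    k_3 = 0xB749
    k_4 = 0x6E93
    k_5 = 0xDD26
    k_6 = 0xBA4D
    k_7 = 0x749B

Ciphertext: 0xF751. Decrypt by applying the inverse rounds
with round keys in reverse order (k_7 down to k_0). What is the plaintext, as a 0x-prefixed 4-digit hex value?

s_0 = ciphertext = 0xF751
s_1 = InvRound(s_0, k_7) = 0x224A
s_2 = InvRound(s_1, k_6) = 0x8EE1
s_3 = InvRound(s_2, k_5) = 0x3078
s_4 = InvRound(s_3, k_4) = 0x772C
s_5 = InvRound(s_4, k_3) = 0x0737
s_6 = InvRound(s_5, k_2) = 0xCAD9
s_7 = InvRound(s_6, k_1) = 0xAF69
s_8 = InvRound(s_7, k_0) = 0x88BE

0x88BE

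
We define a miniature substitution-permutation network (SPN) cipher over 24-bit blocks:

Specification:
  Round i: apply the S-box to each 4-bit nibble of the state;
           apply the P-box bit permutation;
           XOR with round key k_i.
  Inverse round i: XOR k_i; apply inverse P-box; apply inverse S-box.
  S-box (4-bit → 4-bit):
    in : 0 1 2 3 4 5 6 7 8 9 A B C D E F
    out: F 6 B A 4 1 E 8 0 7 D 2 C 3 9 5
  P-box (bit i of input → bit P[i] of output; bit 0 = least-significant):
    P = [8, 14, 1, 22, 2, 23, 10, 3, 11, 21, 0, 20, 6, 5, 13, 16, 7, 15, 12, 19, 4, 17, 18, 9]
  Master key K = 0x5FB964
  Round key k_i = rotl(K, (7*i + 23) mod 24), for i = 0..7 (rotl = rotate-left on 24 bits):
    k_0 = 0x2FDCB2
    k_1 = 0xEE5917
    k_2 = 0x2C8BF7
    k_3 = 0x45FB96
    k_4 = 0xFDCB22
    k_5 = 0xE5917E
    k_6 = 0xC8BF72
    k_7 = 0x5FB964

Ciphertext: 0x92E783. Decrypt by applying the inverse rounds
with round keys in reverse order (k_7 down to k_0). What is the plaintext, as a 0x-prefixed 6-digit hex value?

0xE4AEFF

s_0 = ciphertext = 0x92E783
s_1 = InvRound(s_0, k_7) = 0xCA2F96
s_2 = InvRound(s_1, k_6) = 0xB9D858
s_3 = InvRound(s_2, k_5) = 0x47BE50
s_4 = InvRound(s_3, k_4) = 0xDC9319
s_5 = InvRound(s_4, k_3) = 0x8ECA21
s_6 = InvRound(s_5, k_2) = 0xD55BD9
s_7 = InvRound(s_6, k_1) = 0x3EE3E4
s_8 = InvRound(s_7, k_0) = 0xE4AEFF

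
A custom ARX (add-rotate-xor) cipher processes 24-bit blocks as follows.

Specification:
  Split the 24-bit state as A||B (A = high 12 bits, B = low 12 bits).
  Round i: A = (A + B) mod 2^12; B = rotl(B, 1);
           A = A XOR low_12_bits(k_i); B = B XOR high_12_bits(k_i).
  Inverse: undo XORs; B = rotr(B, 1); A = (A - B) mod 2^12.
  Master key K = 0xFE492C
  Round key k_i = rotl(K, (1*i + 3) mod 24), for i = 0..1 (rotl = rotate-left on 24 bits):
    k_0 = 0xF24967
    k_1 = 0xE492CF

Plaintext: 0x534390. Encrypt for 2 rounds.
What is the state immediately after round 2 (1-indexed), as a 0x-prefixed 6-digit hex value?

0xB68E40

s_0 = plaintext = 0x534390
s_1 = Round(s_0, k_0) = 0x1A3804
s_2 = Round(s_1, k_1) = 0xB68E40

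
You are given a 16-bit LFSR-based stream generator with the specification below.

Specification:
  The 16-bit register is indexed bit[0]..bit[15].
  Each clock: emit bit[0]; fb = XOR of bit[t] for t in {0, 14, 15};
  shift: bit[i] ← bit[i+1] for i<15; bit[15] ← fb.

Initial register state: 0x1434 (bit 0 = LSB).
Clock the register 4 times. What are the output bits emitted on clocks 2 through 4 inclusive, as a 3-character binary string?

reg_0 = 0x1434
clock 1: out=0, reg = 0x0A1A
clock 2: out=0, reg = 0x050D
clock 3: out=1, reg = 0x8286
clock 4: out=0, reg = 0xC143

010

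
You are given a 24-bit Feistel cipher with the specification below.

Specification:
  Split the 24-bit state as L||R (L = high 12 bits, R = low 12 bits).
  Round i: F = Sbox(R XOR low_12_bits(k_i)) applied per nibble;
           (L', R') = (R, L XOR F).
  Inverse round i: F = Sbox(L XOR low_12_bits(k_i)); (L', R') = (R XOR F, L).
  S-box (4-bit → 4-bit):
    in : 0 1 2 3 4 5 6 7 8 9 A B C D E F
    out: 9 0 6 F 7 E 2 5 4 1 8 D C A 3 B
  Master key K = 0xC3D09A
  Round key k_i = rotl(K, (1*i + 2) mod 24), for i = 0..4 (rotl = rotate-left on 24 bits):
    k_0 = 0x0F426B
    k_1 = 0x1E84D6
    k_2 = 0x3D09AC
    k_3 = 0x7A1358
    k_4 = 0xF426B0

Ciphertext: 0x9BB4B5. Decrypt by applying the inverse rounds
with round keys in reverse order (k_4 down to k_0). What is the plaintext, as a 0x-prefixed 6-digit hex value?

0x5940A8

s_0 = ciphertext = 0x9BB4B5
s_1 = InvRound(s_0, k_4) = 0xF289BB
s_2 = InvRound(s_1, k_3) = 0x5E2F28
s_3 = InvRound(s_2, k_2) = 0x35B5E2
s_4 = InvRound(s_3, k_1) = 0x0A835B
s_5 = InvRound(s_4, k_0) = 0x5940A8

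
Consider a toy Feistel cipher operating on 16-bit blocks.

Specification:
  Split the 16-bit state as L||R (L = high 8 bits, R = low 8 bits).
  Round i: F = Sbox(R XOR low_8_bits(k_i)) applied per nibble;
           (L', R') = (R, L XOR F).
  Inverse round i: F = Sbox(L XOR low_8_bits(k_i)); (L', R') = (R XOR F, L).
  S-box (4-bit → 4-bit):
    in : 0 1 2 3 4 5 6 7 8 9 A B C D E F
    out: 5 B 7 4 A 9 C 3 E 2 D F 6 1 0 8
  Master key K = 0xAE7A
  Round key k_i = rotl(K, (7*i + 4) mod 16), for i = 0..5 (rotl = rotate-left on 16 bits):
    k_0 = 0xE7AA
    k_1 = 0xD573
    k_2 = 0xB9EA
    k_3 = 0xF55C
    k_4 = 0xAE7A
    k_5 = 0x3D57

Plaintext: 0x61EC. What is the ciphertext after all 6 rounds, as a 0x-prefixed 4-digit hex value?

0x52F4

s_0 = plaintext = 0x61EC
s_1 = Round(s_0, k_0) = 0xECCD
s_2 = Round(s_1, k_1) = 0xCD1C
s_3 = Round(s_2, k_2) = 0x1C41
s_4 = Round(s_3, k_3) = 0x41AD
s_5 = Round(s_4, k_4) = 0xAD52
s_6 = Round(s_5, k_5) = 0x52F4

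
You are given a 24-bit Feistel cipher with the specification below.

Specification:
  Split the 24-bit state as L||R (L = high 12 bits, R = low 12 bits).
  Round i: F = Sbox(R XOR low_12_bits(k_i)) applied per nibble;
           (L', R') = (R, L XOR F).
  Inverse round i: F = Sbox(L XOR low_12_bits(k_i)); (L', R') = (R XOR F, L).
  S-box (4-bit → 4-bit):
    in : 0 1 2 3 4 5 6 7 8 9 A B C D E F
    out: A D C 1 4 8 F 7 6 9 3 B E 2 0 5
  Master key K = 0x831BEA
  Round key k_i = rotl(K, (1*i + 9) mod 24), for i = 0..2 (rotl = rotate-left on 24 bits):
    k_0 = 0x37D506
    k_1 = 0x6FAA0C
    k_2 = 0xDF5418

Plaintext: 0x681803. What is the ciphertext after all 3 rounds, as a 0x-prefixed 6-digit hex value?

0x8CBA08

s_0 = plaintext = 0x681803
s_1 = Round(s_0, k_0) = 0x803429
s_2 = Round(s_1, k_1) = 0x4298CB
s_3 = Round(s_2, k_2) = 0x8CBA08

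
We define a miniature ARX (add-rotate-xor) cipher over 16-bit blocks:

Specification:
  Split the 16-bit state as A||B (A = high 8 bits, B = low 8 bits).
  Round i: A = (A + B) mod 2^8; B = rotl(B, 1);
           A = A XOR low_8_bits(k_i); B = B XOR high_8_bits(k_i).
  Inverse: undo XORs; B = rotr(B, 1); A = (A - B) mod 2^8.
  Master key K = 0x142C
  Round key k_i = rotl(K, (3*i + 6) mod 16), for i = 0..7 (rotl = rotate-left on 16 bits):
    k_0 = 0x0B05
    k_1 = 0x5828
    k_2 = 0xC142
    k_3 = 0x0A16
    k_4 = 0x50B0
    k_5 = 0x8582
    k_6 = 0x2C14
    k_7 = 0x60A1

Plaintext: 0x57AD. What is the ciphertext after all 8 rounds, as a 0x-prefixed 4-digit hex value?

s_0 = plaintext = 0x57AD
s_1 = Round(s_0, k_0) = 0x0150
s_2 = Round(s_1, k_1) = 0x79F8
s_3 = Round(s_2, k_2) = 0x3330
s_4 = Round(s_3, k_3) = 0x756A
s_5 = Round(s_4, k_4) = 0x6F84
s_6 = Round(s_5, k_5) = 0x718C
s_7 = Round(s_6, k_6) = 0xE935
s_8 = Round(s_7, k_7) = 0xBF0A

0xBF0A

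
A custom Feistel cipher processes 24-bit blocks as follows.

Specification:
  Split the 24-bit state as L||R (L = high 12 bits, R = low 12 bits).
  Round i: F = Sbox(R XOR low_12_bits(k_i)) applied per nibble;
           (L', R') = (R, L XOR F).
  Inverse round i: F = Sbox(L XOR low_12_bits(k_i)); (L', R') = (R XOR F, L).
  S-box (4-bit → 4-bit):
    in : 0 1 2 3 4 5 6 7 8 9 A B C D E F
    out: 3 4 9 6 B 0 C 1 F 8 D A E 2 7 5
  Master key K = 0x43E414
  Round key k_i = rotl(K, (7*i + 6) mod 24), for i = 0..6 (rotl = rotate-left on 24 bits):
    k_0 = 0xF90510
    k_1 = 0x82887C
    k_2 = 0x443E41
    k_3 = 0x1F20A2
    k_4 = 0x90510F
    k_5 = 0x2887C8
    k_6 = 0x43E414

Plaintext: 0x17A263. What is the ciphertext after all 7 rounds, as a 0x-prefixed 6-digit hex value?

0x885B65

s_0 = plaintext = 0x17A263
s_1 = Round(s_0, k_0) = 0x26306C
s_2 = Round(s_1, k_1) = 0x06CD20
s_3 = Round(s_2, k_2) = 0xD206A8
s_4 = Round(s_3, k_3) = 0x6A811D
s_5 = Round(s_4, k_4) = 0x11D5E1
s_6 = Round(s_5, k_5) = 0x5E1885
s_7 = Round(s_6, k_6) = 0x885B65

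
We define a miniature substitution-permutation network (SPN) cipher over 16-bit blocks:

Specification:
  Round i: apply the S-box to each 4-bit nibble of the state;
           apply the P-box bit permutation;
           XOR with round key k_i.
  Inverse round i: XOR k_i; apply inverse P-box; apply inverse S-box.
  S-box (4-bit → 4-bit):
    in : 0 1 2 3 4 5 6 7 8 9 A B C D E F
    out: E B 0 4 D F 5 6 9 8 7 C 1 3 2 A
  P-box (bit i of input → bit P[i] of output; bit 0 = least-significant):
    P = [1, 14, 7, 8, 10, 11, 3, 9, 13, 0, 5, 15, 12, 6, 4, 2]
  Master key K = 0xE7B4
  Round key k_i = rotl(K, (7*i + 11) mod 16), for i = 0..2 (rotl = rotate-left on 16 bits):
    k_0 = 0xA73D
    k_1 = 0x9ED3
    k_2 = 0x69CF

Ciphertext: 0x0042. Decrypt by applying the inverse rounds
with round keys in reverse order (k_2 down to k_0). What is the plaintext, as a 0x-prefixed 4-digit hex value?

0x2033

s_0 = ciphertext = 0x0042
s_1 = InvRound(s_0, k_2) = 0x9D70
s_2 = InvRound(s_1, k_1) = 0x2794
s_3 = InvRound(s_2, k_0) = 0x2033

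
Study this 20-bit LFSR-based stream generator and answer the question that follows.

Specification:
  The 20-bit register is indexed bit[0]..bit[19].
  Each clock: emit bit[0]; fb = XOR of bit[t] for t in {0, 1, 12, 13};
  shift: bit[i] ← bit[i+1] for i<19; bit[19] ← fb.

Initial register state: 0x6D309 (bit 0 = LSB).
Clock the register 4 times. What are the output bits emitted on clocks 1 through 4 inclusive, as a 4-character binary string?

1001

reg_0 = 0x6D309
clock 1: out=1, reg = 0x36984
clock 2: out=0, reg = 0x9B4C2
clock 3: out=0, reg = 0xCDA61
clock 4: out=1, reg = 0x66D30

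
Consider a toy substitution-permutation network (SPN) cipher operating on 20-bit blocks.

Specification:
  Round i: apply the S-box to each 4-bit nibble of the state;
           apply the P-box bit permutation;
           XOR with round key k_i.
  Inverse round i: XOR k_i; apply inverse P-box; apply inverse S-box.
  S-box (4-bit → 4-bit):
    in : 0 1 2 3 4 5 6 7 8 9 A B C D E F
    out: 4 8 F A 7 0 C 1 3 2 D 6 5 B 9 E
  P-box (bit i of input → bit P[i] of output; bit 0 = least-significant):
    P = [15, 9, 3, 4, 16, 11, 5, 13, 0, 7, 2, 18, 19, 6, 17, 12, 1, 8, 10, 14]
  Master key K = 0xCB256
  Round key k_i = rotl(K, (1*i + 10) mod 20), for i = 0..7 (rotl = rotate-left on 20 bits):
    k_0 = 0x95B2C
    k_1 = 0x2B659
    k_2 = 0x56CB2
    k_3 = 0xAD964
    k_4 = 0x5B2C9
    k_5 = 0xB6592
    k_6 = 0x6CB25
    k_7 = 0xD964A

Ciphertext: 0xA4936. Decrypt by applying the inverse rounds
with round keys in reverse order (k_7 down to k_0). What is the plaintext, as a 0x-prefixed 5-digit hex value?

0x41E53

s_0 = ciphertext = 0xA4936
s_1 = InvRound(s_0, k_7) = 0xFF642
s_2 = InvRound(s_1, k_6) = 0x4DC25
s_3 = InvRound(s_2, k_5) = 0x8A22E
s_4 = InvRound(s_3, k_4) = 0x7D2C5
s_5 = InvRound(s_4, k_3) = 0x97D49
s_6 = InvRound(s_5, k_2) = 0x8DD06
s_7 = InvRound(s_6, k_1) = 0xD4C3F
s_8 = InvRound(s_7, k_0) = 0x41E53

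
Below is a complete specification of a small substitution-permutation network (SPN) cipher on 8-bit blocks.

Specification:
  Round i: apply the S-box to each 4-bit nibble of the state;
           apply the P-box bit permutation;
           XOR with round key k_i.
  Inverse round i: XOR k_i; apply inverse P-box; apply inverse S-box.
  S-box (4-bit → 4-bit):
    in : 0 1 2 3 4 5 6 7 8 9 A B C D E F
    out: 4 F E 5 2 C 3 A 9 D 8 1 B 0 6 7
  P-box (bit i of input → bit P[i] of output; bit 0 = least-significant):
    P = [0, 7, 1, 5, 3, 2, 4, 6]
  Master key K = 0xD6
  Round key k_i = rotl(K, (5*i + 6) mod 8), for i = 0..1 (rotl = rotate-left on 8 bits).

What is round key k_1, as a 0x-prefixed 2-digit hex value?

0xB6

K = 0xD6
k_0 = rotl(K, (5*0+6) mod 8) = rotl(K, 6) = 0xB5
k_1 = rotl(K, (5*1+6) mod 8) = rotl(K, 3) = 0xB6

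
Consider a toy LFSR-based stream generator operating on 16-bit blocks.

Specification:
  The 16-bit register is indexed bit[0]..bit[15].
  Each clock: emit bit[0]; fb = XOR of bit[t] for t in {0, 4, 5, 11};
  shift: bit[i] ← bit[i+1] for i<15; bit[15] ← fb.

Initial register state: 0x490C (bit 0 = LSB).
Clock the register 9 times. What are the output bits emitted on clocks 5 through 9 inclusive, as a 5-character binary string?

reg_0 = 0x490C
clock 1: out=0, reg = 0xA486
clock 2: out=0, reg = 0x5243
clock 3: out=1, reg = 0xA921
clock 4: out=1, reg = 0xD490
clock 5: out=0, reg = 0xEA48
clock 6: out=0, reg = 0xF524
clock 7: out=0, reg = 0xFA92
clock 8: out=0, reg = 0x7D49
clock 9: out=1, reg = 0x3EA4

00001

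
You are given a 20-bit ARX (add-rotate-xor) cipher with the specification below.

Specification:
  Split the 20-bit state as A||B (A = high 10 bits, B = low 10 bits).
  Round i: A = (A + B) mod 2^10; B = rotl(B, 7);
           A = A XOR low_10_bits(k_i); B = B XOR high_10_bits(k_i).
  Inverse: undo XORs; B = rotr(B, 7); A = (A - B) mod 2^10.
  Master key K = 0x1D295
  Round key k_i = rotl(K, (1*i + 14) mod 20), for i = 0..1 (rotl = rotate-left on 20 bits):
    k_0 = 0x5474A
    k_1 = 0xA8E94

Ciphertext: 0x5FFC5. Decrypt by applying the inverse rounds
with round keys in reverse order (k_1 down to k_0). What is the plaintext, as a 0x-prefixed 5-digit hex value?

0x35F1C

s_0 = ciphertext = 0x5FFC5
s_1 = InvRound(s_0, k_1) = 0x2E732
s_2 = InvRound(s_1, k_0) = 0x35F1C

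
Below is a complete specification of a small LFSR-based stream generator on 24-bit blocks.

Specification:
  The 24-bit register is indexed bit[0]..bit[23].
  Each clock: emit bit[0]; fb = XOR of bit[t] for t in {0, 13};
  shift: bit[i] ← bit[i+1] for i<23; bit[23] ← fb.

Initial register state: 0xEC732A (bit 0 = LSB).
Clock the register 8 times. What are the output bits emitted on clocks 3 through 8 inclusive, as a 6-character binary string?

reg_0 = 0xEC732A
clock 1: out=0, reg = 0xF63995
clock 2: out=1, reg = 0x7B1CCA
clock 3: out=0, reg = 0x3D8E65
clock 4: out=1, reg = 0x9EC732
clock 5: out=0, reg = 0x4F6399
clock 6: out=1, reg = 0x27B1CC
clock 7: out=0, reg = 0x93D8E6
clock 8: out=0, reg = 0x49EC73

010100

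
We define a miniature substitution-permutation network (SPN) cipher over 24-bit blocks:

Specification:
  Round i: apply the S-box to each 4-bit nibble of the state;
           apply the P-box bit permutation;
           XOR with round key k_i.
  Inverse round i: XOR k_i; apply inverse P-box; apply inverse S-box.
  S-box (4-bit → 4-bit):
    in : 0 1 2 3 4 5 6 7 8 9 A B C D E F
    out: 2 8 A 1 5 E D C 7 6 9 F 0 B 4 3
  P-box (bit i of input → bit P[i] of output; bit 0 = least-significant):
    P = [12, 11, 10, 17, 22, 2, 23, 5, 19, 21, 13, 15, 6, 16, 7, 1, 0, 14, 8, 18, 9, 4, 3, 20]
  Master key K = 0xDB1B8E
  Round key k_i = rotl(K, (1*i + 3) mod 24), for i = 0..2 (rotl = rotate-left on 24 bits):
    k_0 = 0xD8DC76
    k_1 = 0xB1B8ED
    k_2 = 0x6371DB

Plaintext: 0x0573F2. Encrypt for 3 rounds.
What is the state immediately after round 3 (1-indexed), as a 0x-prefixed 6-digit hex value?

s_0 = plaintext = 0x0573F2
s_1 = Round(s_0, k_0) = 0x9695E0
s_2 = Round(s_1, k_1) = 0x141174
s_3 = Round(s_2, k_2) = 0xF3E4F8

0xF3E4F8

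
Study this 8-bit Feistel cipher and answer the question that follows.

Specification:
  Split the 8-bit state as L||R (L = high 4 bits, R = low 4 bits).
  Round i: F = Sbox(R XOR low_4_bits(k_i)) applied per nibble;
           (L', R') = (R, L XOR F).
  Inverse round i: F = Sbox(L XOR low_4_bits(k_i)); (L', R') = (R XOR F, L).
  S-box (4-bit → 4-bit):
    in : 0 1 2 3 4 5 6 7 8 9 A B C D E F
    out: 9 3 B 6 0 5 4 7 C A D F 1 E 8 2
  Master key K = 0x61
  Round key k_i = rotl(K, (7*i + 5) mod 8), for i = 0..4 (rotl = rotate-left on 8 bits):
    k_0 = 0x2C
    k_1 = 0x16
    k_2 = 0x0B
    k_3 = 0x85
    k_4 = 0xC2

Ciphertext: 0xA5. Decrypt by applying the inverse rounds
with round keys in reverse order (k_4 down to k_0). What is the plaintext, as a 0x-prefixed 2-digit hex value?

0x6F

s_0 = ciphertext = 0xA5
s_1 = InvRound(s_0, k_4) = 0x9A
s_2 = InvRound(s_1, k_3) = 0xB9
s_3 = InvRound(s_2, k_2) = 0x0B
s_4 = InvRound(s_3, k_1) = 0xF0
s_5 = InvRound(s_4, k_0) = 0x6F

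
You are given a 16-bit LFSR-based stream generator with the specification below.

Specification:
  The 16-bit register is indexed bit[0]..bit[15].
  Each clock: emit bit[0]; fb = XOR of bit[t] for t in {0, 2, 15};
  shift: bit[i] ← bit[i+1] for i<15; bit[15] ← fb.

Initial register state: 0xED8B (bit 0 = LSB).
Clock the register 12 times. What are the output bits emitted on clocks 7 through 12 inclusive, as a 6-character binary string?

reg_0 = 0xED8B
clock 1: out=1, reg = 0x76C5
clock 2: out=1, reg = 0x3B62
clock 3: out=0, reg = 0x1DB1
clock 4: out=1, reg = 0x8ED8
clock 5: out=0, reg = 0xC76C
clock 6: out=0, reg = 0x63B6
clock 7: out=0, reg = 0xB1DB
clock 8: out=1, reg = 0x58ED
clock 9: out=1, reg = 0x2C76
clock 10: out=0, reg = 0x963B
clock 11: out=1, reg = 0x4B1D
clock 12: out=1, reg = 0x258E

011011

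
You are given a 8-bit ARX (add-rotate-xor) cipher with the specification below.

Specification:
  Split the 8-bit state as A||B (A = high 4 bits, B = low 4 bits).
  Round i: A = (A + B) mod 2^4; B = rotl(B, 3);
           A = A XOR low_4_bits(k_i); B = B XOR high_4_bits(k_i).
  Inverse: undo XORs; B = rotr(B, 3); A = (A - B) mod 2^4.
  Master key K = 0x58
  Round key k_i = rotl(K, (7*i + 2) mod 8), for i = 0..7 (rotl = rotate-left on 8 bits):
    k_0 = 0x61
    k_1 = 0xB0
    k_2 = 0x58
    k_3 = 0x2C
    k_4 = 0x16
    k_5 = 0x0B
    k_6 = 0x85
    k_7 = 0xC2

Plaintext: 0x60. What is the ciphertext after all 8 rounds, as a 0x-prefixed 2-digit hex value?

0x90

s_0 = plaintext = 0x60
s_1 = Round(s_0, k_0) = 0x76
s_2 = Round(s_1, k_1) = 0xD8
s_3 = Round(s_2, k_2) = 0xD1
s_4 = Round(s_3, k_3) = 0x2A
s_5 = Round(s_4, k_4) = 0xA4
s_6 = Round(s_5, k_5) = 0x52
s_7 = Round(s_6, k_6) = 0x29
s_8 = Round(s_7, k_7) = 0x90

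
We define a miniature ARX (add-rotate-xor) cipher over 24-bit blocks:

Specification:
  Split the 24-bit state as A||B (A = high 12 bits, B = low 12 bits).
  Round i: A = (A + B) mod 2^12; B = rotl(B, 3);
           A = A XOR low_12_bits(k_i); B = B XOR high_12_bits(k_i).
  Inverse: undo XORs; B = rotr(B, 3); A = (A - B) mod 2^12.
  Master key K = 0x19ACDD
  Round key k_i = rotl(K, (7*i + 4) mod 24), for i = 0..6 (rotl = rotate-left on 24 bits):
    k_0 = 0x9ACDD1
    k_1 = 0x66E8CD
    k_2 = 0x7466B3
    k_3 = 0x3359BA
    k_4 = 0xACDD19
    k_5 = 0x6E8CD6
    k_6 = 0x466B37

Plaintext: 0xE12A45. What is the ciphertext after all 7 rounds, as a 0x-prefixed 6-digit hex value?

s_0 = plaintext = 0xE12A45
s_1 = Round(s_0, k_0) = 0x586B81
s_2 = Round(s_1, k_1) = 0x9CAA63
s_3 = Round(s_2, k_2) = 0x29E45B
s_4 = Round(s_3, k_3) = 0xF431EF
s_5 = Round(s_4, k_4) = 0xC2B5B5
s_6 = Round(s_5, k_5) = 0xD36B42
s_7 = Round(s_6, k_6) = 0x34FE73

0x34FE73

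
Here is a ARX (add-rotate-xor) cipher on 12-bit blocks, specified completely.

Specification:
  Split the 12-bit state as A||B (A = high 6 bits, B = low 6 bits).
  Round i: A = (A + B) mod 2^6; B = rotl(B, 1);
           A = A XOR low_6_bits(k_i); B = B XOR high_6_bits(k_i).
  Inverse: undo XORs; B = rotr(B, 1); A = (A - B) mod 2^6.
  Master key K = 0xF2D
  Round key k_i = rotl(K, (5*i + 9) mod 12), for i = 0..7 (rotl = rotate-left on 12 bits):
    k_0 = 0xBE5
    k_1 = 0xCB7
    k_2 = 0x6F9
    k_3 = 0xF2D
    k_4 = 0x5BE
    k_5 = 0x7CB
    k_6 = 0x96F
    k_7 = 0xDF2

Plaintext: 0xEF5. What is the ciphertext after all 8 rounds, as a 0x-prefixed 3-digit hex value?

s_0 = plaintext = 0xEF5
s_1 = Round(s_0, k_0) = 0x544
s_2 = Round(s_1, k_1) = 0xBBA
s_3 = Round(s_2, k_2) = 0x46E
s_4 = Round(s_3, k_3) = 0x4A1
s_5 = Round(s_4, k_4) = 0x355
s_6 = Round(s_5, k_5) = 0xA75
s_7 = Round(s_6, k_6) = 0xC4E
s_8 = Round(s_7, k_7) = 0x36B

0x36B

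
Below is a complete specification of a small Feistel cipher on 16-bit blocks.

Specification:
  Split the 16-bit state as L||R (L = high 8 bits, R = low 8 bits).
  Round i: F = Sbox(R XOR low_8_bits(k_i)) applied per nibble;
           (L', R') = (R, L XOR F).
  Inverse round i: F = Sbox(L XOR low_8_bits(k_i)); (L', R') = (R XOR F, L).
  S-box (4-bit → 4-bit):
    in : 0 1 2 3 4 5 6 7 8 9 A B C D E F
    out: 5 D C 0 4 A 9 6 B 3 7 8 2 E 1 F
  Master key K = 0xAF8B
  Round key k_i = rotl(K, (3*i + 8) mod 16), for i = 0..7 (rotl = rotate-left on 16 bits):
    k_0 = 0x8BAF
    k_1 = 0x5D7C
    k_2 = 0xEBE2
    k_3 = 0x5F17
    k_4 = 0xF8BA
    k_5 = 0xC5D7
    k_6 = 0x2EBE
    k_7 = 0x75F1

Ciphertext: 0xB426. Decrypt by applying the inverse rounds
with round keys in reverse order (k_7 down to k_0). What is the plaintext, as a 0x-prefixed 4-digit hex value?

s_0 = ciphertext = 0xB426
s_1 = InvRound(s_0, k_7) = 0x6CB4
s_2 = InvRound(s_1, k_6) = 0x586C
s_3 = InvRound(s_2, k_5) = 0xD358
s_4 = InvRound(s_3, k_4) = 0xCBD3
s_5 = InvRound(s_4, k_3) = 0x31CB
s_6 = InvRound(s_5, k_2) = 0x2B31
s_7 = InvRound(s_6, k_1) = 0x972B
s_8 = InvRound(s_7, k_0) = 0x2097

0x2097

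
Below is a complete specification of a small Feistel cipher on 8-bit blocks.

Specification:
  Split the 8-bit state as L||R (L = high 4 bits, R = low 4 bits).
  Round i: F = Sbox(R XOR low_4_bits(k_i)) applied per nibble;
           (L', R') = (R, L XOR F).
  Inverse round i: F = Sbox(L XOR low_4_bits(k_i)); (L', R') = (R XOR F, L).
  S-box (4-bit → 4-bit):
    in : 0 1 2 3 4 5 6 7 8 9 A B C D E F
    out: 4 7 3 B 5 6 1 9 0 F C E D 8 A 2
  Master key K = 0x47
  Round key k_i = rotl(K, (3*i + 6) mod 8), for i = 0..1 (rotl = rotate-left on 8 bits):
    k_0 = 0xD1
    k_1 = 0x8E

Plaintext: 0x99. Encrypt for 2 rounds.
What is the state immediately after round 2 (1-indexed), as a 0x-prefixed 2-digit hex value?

s_0 = plaintext = 0x99
s_1 = Round(s_0, k_0) = 0x99
s_2 = Round(s_1, k_1) = 0x90

0x90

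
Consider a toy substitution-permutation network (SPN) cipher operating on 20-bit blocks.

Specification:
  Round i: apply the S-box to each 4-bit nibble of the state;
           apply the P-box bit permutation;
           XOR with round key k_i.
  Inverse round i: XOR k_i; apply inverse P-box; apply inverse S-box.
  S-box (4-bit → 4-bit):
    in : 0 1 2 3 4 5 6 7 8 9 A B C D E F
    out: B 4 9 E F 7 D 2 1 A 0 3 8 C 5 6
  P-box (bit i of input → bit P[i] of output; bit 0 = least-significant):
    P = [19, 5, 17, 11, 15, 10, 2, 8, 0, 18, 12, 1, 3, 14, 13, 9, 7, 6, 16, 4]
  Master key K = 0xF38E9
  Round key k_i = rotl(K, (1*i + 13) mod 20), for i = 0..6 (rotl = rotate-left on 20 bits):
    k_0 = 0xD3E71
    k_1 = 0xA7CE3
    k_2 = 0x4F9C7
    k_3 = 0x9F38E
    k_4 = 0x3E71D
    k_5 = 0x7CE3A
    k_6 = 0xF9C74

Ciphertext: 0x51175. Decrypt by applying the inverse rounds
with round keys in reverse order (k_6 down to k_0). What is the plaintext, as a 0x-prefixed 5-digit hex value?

s_0 = ciphertext = 0x51175
s_1 = InvRound(s_0, k_6) = 0xAA806
s_2 = InvRound(s_1, k_5) = 0xD47FB
s_3 = InvRound(s_2, k_4) = 0xB19E5
s_4 = InvRound(s_3, k_3) = 0x74283
s_5 = InvRound(s_4, k_2) = 0xFD16D
s_6 = InvRound(s_5, k_1) = 0xEE94C
s_7 = InvRound(s_6, k_0) = 0xD0E4F

0xD0E4F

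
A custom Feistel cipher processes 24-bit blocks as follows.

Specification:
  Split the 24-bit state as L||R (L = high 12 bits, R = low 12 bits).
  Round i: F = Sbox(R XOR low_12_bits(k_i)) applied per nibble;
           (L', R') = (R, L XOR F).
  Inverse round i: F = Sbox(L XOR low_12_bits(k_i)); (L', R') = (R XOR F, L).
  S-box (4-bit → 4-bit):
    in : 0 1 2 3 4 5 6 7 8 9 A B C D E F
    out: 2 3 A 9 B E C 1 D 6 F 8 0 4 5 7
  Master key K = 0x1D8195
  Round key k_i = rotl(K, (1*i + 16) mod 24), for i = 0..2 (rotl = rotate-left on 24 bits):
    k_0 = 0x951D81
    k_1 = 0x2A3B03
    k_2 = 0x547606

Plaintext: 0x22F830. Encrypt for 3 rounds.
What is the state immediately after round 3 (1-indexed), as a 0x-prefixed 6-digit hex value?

s_0 = plaintext = 0x22F830
s_1 = Round(s_0, k_0) = 0x830CAC
s_2 = Round(s_1, k_1) = 0xCAC9C7
s_3 = Round(s_2, k_2) = 0x9C7BAF

0x9C7BAF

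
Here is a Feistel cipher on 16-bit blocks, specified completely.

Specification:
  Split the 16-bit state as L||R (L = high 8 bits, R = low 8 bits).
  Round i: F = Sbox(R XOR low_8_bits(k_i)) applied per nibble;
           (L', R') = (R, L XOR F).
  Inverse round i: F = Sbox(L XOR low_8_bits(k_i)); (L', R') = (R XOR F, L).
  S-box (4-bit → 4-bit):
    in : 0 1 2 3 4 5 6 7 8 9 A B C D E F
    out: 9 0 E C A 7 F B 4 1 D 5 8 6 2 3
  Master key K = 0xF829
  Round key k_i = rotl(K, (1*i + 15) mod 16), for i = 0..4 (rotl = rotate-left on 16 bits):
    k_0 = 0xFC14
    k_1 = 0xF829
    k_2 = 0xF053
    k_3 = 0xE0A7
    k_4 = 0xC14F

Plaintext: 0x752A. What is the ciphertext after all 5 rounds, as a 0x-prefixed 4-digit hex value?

s_0 = plaintext = 0x752A
s_1 = Round(s_0, k_0) = 0x2AB7
s_2 = Round(s_1, k_1) = 0xB738
s_3 = Round(s_2, k_2) = 0x3842
s_4 = Round(s_3, k_3) = 0x421F
s_5 = Round(s_4, k_4) = 0x1F3B

0x1F3B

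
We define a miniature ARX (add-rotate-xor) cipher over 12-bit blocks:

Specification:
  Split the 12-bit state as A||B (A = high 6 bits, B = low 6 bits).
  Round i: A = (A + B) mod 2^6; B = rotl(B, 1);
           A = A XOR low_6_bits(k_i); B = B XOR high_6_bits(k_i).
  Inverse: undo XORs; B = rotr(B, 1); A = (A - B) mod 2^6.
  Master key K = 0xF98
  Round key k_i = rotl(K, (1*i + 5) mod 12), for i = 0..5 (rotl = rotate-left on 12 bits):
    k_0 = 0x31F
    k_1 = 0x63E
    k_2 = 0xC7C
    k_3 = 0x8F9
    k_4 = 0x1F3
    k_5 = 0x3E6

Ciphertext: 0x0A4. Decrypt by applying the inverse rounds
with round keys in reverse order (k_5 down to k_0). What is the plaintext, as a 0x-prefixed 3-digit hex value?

s_0 = ciphertext = 0x0A4
s_1 = InvRound(s_0, k_5) = 0xBF5
s_2 = InvRound(s_1, k_4) = 0x0D9
s_3 = InvRound(s_2, k_3) = 0x75D
s_4 = InvRound(s_3, k_2) = 0x2D6
s_5 = InvRound(s_4, k_1) = 0xB87
s_6 = InvRound(s_5, k_0) = 0x325

0x325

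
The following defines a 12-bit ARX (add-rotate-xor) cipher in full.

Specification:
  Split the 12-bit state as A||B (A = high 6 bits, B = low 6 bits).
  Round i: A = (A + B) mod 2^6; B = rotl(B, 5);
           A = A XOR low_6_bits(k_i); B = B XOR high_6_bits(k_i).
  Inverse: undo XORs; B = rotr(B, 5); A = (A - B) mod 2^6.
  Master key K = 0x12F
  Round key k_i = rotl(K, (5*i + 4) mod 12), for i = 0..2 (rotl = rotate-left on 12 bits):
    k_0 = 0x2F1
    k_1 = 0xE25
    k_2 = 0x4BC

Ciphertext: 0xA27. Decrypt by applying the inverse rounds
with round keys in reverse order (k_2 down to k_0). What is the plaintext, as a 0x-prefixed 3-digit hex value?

s_0 = ciphertext = 0xA27
s_1 = InvRound(s_0, k_2) = 0xA6B
s_2 = InvRound(s_1, k_1) = 0x9A6
s_3 = InvRound(s_2, k_0) = 0xF1B

0xF1B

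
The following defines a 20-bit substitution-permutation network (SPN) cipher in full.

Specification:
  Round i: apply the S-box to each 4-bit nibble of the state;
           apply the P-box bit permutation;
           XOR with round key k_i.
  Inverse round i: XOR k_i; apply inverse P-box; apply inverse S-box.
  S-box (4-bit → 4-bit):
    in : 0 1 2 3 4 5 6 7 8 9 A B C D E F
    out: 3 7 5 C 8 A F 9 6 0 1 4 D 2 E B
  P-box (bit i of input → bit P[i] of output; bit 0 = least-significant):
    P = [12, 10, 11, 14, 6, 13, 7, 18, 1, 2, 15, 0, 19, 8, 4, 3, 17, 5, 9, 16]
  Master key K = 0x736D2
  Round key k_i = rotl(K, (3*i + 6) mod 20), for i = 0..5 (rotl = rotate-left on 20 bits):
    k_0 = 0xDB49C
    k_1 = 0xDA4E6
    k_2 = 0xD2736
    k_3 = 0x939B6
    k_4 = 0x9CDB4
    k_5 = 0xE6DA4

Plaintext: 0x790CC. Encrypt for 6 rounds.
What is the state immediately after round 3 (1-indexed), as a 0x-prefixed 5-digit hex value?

s_0 = plaintext = 0x790CC
s_1 = Round(s_0, k_0) = 0xAEC5A
s_2 = Round(s_1, k_1) = 0xB15FD
s_3 = Round(s_2, k_2) = 0x10063
s_4 = Round(s_3, k_3) = 0x75250
s_5 = Round(s_4, k_4) = 0xE78BE
s_6 = Round(s_5, k_5) = 0x7A308

0x10063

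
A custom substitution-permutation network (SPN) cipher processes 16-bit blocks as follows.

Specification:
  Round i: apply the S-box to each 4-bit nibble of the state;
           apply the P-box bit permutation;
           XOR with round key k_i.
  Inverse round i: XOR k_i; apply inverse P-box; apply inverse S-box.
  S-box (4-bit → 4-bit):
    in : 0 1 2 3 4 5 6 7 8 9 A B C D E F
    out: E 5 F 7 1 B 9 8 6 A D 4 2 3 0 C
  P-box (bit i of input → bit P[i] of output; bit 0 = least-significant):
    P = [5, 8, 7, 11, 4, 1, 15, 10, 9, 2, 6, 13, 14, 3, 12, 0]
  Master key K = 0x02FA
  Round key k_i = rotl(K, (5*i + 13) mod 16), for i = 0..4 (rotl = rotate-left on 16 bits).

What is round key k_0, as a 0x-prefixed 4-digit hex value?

K = 0x02FA
k_0 = rotl(K, (5*0+13) mod 16) = rotl(K, 13) = 0x405F

0x405F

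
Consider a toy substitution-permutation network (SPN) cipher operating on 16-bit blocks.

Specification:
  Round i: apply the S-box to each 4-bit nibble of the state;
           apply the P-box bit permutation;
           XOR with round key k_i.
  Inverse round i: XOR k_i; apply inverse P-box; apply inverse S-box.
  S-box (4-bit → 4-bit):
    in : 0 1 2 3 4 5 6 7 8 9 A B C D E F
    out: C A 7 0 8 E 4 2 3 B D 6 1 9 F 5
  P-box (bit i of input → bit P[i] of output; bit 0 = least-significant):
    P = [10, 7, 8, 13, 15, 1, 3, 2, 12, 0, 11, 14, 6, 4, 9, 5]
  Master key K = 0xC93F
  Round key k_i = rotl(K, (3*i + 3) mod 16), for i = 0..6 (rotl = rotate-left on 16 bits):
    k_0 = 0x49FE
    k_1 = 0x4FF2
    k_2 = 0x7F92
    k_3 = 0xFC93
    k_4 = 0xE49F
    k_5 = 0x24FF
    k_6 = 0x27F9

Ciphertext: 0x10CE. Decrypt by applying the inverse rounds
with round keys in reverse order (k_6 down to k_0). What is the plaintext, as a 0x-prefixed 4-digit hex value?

0x1DC4

s_0 = ciphertext = 0x10CE
s_1 = InvRound(s_0, k_6) = 0x581A
s_2 = InvRound(s_1, k_5) = 0xDE49
s_3 = InvRound(s_2, k_4) = 0x2F11
s_4 = InvRound(s_3, k_3) = 0x6D8B
s_5 = InvRound(s_4, k_2) = 0xB863
s_6 = InvRound(s_5, k_1) = 0xB9CE
s_7 = InvRound(s_6, k_0) = 0x1DC4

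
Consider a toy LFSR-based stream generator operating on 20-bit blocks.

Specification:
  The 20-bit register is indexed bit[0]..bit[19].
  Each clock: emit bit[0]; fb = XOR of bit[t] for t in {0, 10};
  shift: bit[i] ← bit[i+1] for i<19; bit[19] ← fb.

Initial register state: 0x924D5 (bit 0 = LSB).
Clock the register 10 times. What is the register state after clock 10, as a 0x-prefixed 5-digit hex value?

0xA7249

reg_0 = 0x924D5
clock 1: out=1, reg = 0x4926A
clock 2: out=0, reg = 0x24935
clock 3: out=1, reg = 0x9249A
clock 4: out=0, reg = 0xC924D
clock 5: out=1, reg = 0xE4926
clock 6: out=0, reg = 0x72493
clock 7: out=1, reg = 0x39249
clock 8: out=1, reg = 0x9C924
clock 9: out=0, reg = 0x4E492
clock 10: out=0, reg = 0xA7249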